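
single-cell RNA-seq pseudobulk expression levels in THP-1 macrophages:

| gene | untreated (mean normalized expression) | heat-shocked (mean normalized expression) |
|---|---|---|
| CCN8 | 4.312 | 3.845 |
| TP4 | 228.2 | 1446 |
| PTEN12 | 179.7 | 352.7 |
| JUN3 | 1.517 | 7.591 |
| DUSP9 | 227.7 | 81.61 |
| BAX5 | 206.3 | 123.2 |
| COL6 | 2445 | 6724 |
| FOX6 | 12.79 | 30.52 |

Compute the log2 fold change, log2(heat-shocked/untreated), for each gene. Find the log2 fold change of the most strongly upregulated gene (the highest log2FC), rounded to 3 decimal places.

2.664

log2(3.845/4.312) = -0.165  (CCN8)
log2(1446/228.2) = 2.664  (TP4)
log2(352.7/179.7) = 0.973  (PTEN12)
log2(7.591/1.517) = 2.323  (JUN3)
log2(81.61/227.7) = -1.480  (DUSP9)
log2(123.2/206.3) = -0.744  (BAX5)
log2(6724/2445) = 1.459  (COL6)
log2(30.52/12.79) = 1.255  (FOX6)
TP4 is most strongly upregulated.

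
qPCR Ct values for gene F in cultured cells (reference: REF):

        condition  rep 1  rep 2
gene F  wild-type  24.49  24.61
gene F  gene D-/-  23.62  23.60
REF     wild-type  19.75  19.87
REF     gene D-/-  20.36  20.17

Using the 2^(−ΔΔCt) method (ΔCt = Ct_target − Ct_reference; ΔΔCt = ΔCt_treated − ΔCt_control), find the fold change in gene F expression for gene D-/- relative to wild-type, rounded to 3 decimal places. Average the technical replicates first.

Mean Ct: gene F wild-type 24.550; gene F gene D-/- 23.610; REF wild-type 19.810; REF gene D-/- 20.265
ΔCt(wild-type) = 24.550 − 19.810 = 4.740
ΔCt(gene D-/-) = 23.610 − 20.265 = 3.345
ΔΔCt = 3.345 − 4.740 = -1.395
Fold change = 2^(−(-1.395)) = 2^1.395 = 2.6299

2.630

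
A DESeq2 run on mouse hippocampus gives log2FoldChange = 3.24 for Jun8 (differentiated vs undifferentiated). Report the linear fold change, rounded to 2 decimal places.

9.45

Fold change = 2^(3.24) = 9.448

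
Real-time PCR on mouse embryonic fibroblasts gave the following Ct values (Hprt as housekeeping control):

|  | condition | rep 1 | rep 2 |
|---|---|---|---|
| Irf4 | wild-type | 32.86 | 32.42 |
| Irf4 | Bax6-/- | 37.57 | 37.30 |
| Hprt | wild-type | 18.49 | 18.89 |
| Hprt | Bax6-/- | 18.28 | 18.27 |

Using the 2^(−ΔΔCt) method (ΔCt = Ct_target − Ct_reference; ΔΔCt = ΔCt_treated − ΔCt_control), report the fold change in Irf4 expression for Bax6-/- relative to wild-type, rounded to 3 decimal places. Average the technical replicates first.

Mean Ct: Irf4 wild-type 32.640; Irf4 Bax6-/- 37.435; Hprt wild-type 18.690; Hprt Bax6-/- 18.275
ΔCt(wild-type) = 32.640 − 18.690 = 13.950
ΔCt(Bax6-/-) = 37.435 − 18.275 = 19.160
ΔΔCt = 19.160 − 13.950 = 5.210
Fold change = 2^(−5.210) = 0.0270

0.027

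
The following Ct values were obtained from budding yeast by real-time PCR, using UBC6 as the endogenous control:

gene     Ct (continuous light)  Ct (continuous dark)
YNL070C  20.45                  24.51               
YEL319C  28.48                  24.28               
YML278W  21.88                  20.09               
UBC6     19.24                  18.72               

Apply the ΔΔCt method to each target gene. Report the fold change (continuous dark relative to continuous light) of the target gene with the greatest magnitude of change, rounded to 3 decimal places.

YNL070C: ΔΔCt = (24.51−18.72) − (20.45−19.24) = 5.79 − 1.21 = 4.58; fold change = 2^-4.58 = 0.042
YEL319C: ΔΔCt = (24.28−18.72) − (28.48−19.24) = 5.56 − 9.24 = -3.68; fold change = 2^3.68 = 12.817
YML278W: ΔΔCt = (20.09−18.72) − (21.88−19.24) = 1.37 − 2.64 = -1.27; fold change = 2^1.27 = 2.412
YNL070C has the largest |ΔΔCt| = 4.58.

0.042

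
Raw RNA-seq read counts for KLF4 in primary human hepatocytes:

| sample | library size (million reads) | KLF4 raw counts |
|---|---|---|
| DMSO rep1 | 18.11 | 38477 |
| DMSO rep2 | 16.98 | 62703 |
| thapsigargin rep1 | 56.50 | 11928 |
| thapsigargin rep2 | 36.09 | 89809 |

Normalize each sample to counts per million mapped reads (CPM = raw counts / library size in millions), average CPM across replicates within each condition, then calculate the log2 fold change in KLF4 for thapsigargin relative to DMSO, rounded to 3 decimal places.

-1.108

CPM(DMSO rep1) = 38477 / 18.11 = 2124.6273
CPM(DMSO rep2) = 62703 / 16.98 = 3692.7562
CPM(thapsigargin rep1) = 11928 / 56.50 = 211.1150
CPM(thapsigargin rep2) = 89809 / 36.09 = 2488.4733
mean CPM(DMSO) = 2908.6917; mean CPM(thapsigargin) = 1349.7942
Fold change = 1349.7942 / 2908.6917 = 0.46406
log2(0.46406) = -1.1076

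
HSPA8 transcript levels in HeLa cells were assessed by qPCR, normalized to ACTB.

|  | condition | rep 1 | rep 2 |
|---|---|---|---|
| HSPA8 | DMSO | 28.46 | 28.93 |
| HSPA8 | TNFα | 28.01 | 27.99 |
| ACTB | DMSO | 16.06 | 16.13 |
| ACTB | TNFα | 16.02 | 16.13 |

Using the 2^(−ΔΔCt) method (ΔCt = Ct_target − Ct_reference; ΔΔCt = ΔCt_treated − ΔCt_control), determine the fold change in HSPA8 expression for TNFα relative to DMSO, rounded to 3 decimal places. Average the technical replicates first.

Mean Ct: HSPA8 DMSO 28.695; HSPA8 TNFα 28.000; ACTB DMSO 16.095; ACTB TNFα 16.075
ΔCt(DMSO) = 28.695 − 16.095 = 12.600
ΔCt(TNFα) = 28.000 − 16.075 = 11.925
ΔΔCt = 11.925 − 12.600 = -0.675
Fold change = 2^(−(-0.675)) = 2^0.675 = 1.5966

1.597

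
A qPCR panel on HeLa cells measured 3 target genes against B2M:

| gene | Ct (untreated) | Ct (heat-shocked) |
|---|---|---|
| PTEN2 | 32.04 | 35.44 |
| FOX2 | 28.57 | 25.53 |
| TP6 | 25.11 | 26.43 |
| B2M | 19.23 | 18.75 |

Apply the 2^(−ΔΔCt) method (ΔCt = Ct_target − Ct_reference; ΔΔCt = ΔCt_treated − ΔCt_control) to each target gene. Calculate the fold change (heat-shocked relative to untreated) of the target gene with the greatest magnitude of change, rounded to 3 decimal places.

0.068

PTEN2: ΔΔCt = (35.44−18.75) − (32.04−19.23) = 16.69 − 12.81 = 3.88; fold change = 2^-3.88 = 0.068
FOX2: ΔΔCt = (25.53−18.75) − (28.57−19.23) = 6.78 − 9.34 = -2.56; fold change = 2^2.56 = 5.897
TP6: ΔΔCt = (26.43−18.75) − (25.11−19.23) = 7.68 − 5.88 = 1.80; fold change = 2^-1.80 = 0.287
PTEN2 has the largest |ΔΔCt| = 3.88.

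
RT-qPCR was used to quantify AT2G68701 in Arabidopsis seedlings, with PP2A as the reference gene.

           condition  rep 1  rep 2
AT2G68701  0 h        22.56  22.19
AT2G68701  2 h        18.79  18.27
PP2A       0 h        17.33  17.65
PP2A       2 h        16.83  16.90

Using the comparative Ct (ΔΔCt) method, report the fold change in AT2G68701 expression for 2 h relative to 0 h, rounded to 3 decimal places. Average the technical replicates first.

9.318

Mean Ct: AT2G68701 0 h 22.375; AT2G68701 2 h 18.530; PP2A 0 h 17.490; PP2A 2 h 16.865
ΔCt(0 h) = 22.375 − 17.490 = 4.885
ΔCt(2 h) = 18.530 − 16.865 = 1.665
ΔΔCt = 1.665 − 4.885 = -3.220
Fold change = 2^(−(-3.220)) = 2^3.220 = 9.3179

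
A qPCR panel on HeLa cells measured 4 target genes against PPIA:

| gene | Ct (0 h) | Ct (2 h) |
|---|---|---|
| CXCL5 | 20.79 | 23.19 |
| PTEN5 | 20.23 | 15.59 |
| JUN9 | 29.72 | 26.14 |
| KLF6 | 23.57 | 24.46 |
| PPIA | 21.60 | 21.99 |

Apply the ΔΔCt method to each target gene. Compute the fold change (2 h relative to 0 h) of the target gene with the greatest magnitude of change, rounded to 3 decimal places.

32.672

CXCL5: ΔΔCt = (23.19−21.99) − (20.79−21.60) = 1.20 − (-0.81) = 2.01; fold change = 2^-2.01 = 0.248
PTEN5: ΔΔCt = (15.59−21.99) − (20.23−21.60) = -6.40 − (-1.37) = -5.03; fold change = 2^5.03 = 32.672
JUN9: ΔΔCt = (26.14−21.99) − (29.72−21.60) = 4.15 − 8.12 = -3.97; fold change = 2^3.97 = 15.671
KLF6: ΔΔCt = (24.46−21.99) − (23.57−21.60) = 2.47 − 1.97 = 0.50; fold change = 2^-0.50 = 0.707
PTEN5 has the largest |ΔΔCt| = 5.03.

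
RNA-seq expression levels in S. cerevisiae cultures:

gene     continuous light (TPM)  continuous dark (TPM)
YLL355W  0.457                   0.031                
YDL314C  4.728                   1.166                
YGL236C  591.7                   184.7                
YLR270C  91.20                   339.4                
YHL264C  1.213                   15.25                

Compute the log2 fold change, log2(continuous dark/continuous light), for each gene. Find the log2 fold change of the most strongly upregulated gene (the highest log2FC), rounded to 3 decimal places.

3.652

log2(0.031/0.457) = -3.882  (YLL355W)
log2(1.166/4.728) = -2.020  (YDL314C)
log2(184.7/591.7) = -1.680  (YGL236C)
log2(339.4/91.20) = 1.896  (YLR270C)
log2(15.25/1.213) = 3.652  (YHL264C)
YHL264C is most strongly upregulated.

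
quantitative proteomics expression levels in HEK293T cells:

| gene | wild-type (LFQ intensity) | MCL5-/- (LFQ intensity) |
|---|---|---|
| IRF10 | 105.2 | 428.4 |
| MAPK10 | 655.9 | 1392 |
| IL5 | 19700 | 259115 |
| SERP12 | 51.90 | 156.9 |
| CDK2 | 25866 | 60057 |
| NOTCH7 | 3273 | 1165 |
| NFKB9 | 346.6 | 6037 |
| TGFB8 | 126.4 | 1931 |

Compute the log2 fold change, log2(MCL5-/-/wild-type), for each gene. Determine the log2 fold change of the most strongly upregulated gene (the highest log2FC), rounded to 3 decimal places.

4.122

log2(428.4/105.2) = 2.026  (IRF10)
log2(1392/655.9) = 1.086  (MAPK10)
log2(259115/19700) = 3.717  (IL5)
log2(156.9/51.90) = 1.596  (SERP12)
log2(60057/25866) = 1.215  (CDK2)
log2(1165/3273) = -1.490  (NOTCH7)
log2(6037/346.6) = 4.122  (NFKB9)
log2(1931/126.4) = 3.933  (TGFB8)
NFKB9 is most strongly upregulated.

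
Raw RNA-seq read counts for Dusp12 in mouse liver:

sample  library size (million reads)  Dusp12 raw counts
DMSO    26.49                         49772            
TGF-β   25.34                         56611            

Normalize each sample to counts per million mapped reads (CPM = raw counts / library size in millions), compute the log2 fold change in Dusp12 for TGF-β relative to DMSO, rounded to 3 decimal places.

CPM(DMSO) = 49772 / 26.49 = 1878.8977
CPM(TGF-β) = 56611 / 25.34 = 2234.0568
Fold change = 2234.0568 / 1878.8977 = 1.18903
log2(1.18903) = 0.2498

0.250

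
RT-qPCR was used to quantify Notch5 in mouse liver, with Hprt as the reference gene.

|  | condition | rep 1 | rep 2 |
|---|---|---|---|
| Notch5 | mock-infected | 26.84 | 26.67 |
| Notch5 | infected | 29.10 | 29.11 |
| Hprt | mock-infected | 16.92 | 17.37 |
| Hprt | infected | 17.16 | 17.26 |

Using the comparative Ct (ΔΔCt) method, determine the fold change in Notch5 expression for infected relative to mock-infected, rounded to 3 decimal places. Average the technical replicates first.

Mean Ct: Notch5 mock-infected 26.755; Notch5 infected 29.105; Hprt mock-infected 17.145; Hprt infected 17.210
ΔCt(mock-infected) = 26.755 − 17.145 = 9.610
ΔCt(infected) = 29.105 − 17.210 = 11.895
ΔΔCt = 11.895 − 9.610 = 2.285
Fold change = 2^(−2.285) = 0.2052

0.205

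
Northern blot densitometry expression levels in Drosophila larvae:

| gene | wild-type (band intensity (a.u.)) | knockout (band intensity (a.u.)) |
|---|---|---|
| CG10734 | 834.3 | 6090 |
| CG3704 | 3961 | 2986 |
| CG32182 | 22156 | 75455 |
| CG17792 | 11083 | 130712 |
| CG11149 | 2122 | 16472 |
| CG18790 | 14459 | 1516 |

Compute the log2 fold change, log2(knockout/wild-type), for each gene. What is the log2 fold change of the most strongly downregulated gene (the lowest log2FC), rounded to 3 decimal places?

-3.254

log2(6090/834.3) = 2.868  (CG10734)
log2(2986/3961) = -0.408  (CG3704)
log2(75455/22156) = 1.768  (CG32182)
log2(130712/11083) = 3.560  (CG17792)
log2(16472/2122) = 2.957  (CG11149)
log2(1516/14459) = -3.254  (CG18790)
CG18790 is most strongly downregulated.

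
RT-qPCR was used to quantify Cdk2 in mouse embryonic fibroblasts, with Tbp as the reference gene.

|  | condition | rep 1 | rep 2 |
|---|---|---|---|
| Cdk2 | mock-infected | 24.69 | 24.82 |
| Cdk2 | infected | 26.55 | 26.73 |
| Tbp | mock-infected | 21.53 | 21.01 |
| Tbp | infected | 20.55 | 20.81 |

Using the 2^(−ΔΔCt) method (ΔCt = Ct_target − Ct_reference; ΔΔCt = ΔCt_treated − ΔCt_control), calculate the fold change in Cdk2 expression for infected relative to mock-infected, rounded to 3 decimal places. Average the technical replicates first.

0.180

Mean Ct: Cdk2 mock-infected 24.755; Cdk2 infected 26.640; Tbp mock-infected 21.270; Tbp infected 20.680
ΔCt(mock-infected) = 24.755 − 21.270 = 3.485
ΔCt(infected) = 26.640 − 20.680 = 5.960
ΔΔCt = 5.960 − 3.485 = 2.475
Fold change = 2^(−2.475) = 0.1799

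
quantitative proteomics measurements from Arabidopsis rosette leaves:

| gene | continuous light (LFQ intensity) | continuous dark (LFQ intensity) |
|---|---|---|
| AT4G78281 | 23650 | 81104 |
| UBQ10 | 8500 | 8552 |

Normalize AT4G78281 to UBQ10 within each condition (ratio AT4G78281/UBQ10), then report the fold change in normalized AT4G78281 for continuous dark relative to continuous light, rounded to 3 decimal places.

AT4G78281/UBQ10 (continuous light) = 23650 / 8500 = 2.7824
AT4G78281/UBQ10 (continuous dark) = 81104 / 8552 = 9.4836
Fold change = 9.4836 / 2.7824 = 3.4085

3.408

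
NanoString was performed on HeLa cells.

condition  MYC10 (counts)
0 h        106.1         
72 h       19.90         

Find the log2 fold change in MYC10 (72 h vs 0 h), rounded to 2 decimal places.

-2.41

Fold change = 19.90 / 106.1 = 0.1876
log2(0.1876) = -2.415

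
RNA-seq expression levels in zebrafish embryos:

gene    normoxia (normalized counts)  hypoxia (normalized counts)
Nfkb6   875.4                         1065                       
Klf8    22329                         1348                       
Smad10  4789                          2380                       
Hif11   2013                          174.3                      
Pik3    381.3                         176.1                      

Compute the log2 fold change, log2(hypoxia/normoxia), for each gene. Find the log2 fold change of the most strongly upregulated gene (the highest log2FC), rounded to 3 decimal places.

0.283

log2(1065/875.4) = 0.283  (Nfkb6)
log2(1348/22329) = -4.050  (Klf8)
log2(2380/4789) = -1.009  (Smad10)
log2(174.3/2013) = -3.530  (Hif11)
log2(176.1/381.3) = -1.115  (Pik3)
Nfkb6 is most strongly upregulated.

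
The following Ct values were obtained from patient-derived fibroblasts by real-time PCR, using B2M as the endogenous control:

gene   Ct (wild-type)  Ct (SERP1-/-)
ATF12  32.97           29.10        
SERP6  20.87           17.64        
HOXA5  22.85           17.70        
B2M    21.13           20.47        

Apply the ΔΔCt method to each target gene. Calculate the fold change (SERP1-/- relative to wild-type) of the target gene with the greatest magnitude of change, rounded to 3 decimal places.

22.471

ATF12: ΔΔCt = (29.10−20.47) − (32.97−21.13) = 8.63 − 11.84 = -3.21; fold change = 2^3.21 = 9.254
SERP6: ΔΔCt = (17.64−20.47) − (20.87−21.13) = -2.83 − (-0.26) = -2.57; fold change = 2^2.57 = 5.938
HOXA5: ΔΔCt = (17.70−20.47) − (22.85−21.13) = -2.77 − 1.72 = -4.49; fold change = 2^4.49 = 22.471
HOXA5 has the largest |ΔΔCt| = 4.49.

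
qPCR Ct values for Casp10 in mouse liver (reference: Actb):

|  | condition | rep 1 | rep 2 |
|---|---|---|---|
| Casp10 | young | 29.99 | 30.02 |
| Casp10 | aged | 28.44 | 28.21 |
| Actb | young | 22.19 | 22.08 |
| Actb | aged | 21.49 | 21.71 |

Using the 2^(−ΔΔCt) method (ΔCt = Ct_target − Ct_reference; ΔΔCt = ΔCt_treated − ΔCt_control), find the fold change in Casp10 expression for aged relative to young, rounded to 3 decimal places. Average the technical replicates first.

Mean Ct: Casp10 young 30.005; Casp10 aged 28.325; Actb young 22.135; Actb aged 21.600
ΔCt(young) = 30.005 − 22.135 = 7.870
ΔCt(aged) = 28.325 − 21.600 = 6.725
ΔΔCt = 6.725 − 7.870 = -1.145
Fold change = 2^(−(-1.145)) = 2^1.145 = 2.2115

2.211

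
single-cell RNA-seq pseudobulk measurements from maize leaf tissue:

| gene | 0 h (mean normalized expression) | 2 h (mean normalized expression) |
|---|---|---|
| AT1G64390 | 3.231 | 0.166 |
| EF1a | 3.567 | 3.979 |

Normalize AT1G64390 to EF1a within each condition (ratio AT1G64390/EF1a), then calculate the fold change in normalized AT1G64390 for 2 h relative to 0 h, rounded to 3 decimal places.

0.046

AT1G64390/EF1a (0 h) = 3.231 / 3.567 = 0.9058
AT1G64390/EF1a (2 h) = 0.166 / 3.979 = 0.041719
Fold change = 0.041719 / 0.9058 = 0.0461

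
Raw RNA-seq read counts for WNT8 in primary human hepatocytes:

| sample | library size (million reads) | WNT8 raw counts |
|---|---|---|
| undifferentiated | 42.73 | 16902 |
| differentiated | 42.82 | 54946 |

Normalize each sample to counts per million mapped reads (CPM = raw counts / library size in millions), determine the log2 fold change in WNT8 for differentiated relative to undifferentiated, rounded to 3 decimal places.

1.698

CPM(undifferentiated) = 16902 / 42.73 = 395.5535
CPM(differentiated) = 54946 / 42.82 = 1283.1854
Fold change = 1283.1854 / 395.5535 = 3.24403
log2(3.24403) = 1.6978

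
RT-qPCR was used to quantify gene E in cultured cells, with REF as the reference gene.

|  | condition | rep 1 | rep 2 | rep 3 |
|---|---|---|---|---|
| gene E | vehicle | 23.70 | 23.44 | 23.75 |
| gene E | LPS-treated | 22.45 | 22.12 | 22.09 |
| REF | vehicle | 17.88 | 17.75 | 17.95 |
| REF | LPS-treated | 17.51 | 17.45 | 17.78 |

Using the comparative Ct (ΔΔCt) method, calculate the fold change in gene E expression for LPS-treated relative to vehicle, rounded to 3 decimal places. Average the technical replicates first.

2.189

Mean Ct: gene E vehicle 23.630; gene E LPS-treated 22.220; REF vehicle 17.860; REF LPS-treated 17.580
ΔCt(vehicle) = 23.630 − 17.860 = 5.770
ΔCt(LPS-treated) = 22.220 − 17.580 = 4.640
ΔΔCt = 4.640 − 5.770 = -1.130
Fold change = 2^(−(-1.130)) = 2^1.130 = 2.1886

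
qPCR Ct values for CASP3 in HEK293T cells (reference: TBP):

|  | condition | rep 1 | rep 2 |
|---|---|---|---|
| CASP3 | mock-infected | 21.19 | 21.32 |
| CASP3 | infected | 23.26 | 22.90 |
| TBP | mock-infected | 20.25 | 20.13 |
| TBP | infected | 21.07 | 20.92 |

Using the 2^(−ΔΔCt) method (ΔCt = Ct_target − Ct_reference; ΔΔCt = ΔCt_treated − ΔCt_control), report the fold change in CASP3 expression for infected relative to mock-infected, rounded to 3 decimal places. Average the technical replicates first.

Mean Ct: CASP3 mock-infected 21.255; CASP3 infected 23.080; TBP mock-infected 20.190; TBP infected 20.995
ΔCt(mock-infected) = 21.255 − 20.190 = 1.065
ΔCt(infected) = 23.080 − 20.995 = 2.085
ΔΔCt = 2.085 − 1.065 = 1.020
Fold change = 2^(−1.020) = 0.4931

0.493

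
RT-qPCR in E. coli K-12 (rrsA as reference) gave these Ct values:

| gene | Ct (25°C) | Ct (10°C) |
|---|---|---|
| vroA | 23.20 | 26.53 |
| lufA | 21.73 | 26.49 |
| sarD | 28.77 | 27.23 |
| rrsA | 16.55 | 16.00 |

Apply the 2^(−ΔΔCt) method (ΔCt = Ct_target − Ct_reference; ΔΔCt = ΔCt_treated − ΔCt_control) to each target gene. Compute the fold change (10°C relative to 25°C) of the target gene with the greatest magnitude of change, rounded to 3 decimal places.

vroA: ΔΔCt = (26.53−16.00) − (23.20−16.55) = 10.53 − 6.65 = 3.88; fold change = 2^-3.88 = 0.068
lufA: ΔΔCt = (26.49−16.00) − (21.73−16.55) = 10.49 − 5.18 = 5.31; fold change = 2^-5.31 = 0.025
sarD: ΔΔCt = (27.23−16.00) − (28.77−16.55) = 11.23 − 12.22 = -0.99; fold change = 2^0.99 = 1.986
lufA has the largest |ΔΔCt| = 5.31.

0.025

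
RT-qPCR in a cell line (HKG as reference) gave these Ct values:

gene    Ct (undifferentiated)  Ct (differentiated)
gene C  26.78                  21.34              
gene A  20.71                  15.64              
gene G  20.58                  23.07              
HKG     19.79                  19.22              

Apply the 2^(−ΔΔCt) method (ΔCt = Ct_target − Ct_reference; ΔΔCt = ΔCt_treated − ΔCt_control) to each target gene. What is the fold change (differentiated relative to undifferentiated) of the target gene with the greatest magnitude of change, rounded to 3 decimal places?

29.243

gene C: ΔΔCt = (21.34−19.22) − (26.78−19.79) = 2.12 − 6.99 = -4.87; fold change = 2^4.87 = 29.243
gene A: ΔΔCt = (15.64−19.22) − (20.71−19.79) = -3.58 − 0.92 = -4.50; fold change = 2^4.50 = 22.627
gene G: ΔΔCt = (23.07−19.22) − (20.58−19.79) = 3.85 − 0.79 = 3.06; fold change = 2^-3.06 = 0.120
gene C has the largest |ΔΔCt| = 4.87.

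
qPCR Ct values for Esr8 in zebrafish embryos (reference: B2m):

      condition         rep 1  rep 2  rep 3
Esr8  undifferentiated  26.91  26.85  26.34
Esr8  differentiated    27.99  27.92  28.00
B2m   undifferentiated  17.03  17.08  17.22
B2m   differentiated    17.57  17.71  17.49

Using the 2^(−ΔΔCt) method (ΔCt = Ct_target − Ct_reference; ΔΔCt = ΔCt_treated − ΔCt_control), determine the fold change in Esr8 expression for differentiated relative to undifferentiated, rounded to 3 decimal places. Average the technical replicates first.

Mean Ct: Esr8 undifferentiated 26.700; Esr8 differentiated 27.970; B2m undifferentiated 17.110; B2m differentiated 17.590
ΔCt(undifferentiated) = 26.700 − 17.110 = 9.590
ΔCt(differentiated) = 27.970 − 17.590 = 10.380
ΔΔCt = 10.380 − 9.590 = 0.790
Fold change = 2^(−0.790) = 0.5783

0.578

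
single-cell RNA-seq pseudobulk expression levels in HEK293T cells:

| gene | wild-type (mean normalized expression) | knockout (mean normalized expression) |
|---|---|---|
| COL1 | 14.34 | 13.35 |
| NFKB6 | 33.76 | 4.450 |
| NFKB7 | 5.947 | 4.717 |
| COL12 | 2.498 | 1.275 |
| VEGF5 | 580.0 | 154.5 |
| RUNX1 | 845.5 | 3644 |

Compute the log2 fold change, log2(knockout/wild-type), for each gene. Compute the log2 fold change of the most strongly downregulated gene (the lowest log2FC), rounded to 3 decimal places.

-2.923

log2(13.35/14.34) = -0.103  (COL1)
log2(4.450/33.76) = -2.923  (NFKB6)
log2(4.717/5.947) = -0.334  (NFKB7)
log2(1.275/2.498) = -0.970  (COL12)
log2(154.5/580.0) = -1.908  (VEGF5)
log2(3644/845.5) = 2.108  (RUNX1)
NFKB6 is most strongly downregulated.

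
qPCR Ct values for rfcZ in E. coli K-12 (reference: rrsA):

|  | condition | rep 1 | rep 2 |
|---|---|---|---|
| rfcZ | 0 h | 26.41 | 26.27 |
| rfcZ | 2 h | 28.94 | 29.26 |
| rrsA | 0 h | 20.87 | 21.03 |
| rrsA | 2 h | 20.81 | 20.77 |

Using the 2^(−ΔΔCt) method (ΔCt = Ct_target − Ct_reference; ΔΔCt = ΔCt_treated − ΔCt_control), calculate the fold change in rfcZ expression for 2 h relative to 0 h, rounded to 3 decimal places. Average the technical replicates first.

Mean Ct: rfcZ 0 h 26.340; rfcZ 2 h 29.100; rrsA 0 h 20.950; rrsA 2 h 20.790
ΔCt(0 h) = 26.340 − 20.950 = 5.390
ΔCt(2 h) = 29.100 − 20.790 = 8.310
ΔΔCt = 8.310 − 5.390 = 2.920
Fold change = 2^(−2.920) = 0.1321

0.132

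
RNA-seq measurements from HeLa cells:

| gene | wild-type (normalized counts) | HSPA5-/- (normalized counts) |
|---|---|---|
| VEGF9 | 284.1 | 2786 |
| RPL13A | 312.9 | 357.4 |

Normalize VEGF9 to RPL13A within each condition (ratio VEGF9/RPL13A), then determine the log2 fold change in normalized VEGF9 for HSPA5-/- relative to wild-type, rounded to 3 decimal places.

VEGF9/RPL13A (wild-type) = 284.1 / 312.9 = 0.90796
VEGF9/RPL13A (HSPA5-/-) = 2786 / 357.4 = 7.7952
Fold change = 7.7952 / 0.90796 = 8.5854
log2(8.5854) = 3.1019

3.102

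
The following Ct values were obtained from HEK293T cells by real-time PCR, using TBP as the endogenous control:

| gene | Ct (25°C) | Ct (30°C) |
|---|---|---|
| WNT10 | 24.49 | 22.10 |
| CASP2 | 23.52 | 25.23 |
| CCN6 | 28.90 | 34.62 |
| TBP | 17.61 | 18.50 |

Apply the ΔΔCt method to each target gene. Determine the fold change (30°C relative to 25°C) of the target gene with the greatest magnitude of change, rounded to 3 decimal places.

0.035

WNT10: ΔΔCt = (22.10−18.50) − (24.49−17.61) = 3.60 − 6.88 = -3.28; fold change = 2^3.28 = 9.714
CASP2: ΔΔCt = (25.23−18.50) − (23.52−17.61) = 6.73 − 5.91 = 0.82; fold change = 2^-0.82 = 0.566
CCN6: ΔΔCt = (34.62−18.50) − (28.90−17.61) = 16.12 − 11.29 = 4.83; fold change = 2^-4.83 = 0.035
CCN6 has the largest |ΔΔCt| = 4.83.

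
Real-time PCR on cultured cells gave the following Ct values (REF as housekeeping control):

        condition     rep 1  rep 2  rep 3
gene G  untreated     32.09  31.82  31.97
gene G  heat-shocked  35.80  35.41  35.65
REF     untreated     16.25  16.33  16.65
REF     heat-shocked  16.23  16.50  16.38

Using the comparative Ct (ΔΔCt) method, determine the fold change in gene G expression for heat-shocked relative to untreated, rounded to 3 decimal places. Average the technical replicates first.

Mean Ct: gene G untreated 31.960; gene G heat-shocked 35.620; REF untreated 16.410; REF heat-shocked 16.370
ΔCt(untreated) = 31.960 − 16.410 = 15.550
ΔCt(heat-shocked) = 35.620 − 16.370 = 19.250
ΔΔCt = 19.250 − 15.550 = 3.700
Fold change = 2^(−3.700) = 0.0769

0.077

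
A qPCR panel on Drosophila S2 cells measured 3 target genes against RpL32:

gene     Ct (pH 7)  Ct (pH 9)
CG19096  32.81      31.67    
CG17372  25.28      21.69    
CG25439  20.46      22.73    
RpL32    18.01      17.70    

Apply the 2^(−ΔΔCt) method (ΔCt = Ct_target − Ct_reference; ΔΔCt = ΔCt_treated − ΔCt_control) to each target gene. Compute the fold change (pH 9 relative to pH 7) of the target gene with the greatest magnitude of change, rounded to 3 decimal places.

9.714

CG19096: ΔΔCt = (31.67−17.70) − (32.81−18.01) = 13.97 − 14.80 = -0.83; fold change = 2^0.83 = 1.778
CG17372: ΔΔCt = (21.69−17.70) − (25.28−18.01) = 3.99 − 7.27 = -3.28; fold change = 2^3.28 = 9.714
CG25439: ΔΔCt = (22.73−17.70) − (20.46−18.01) = 5.03 − 2.45 = 2.58; fold change = 2^-2.58 = 0.167
CG17372 has the largest |ΔΔCt| = 3.28.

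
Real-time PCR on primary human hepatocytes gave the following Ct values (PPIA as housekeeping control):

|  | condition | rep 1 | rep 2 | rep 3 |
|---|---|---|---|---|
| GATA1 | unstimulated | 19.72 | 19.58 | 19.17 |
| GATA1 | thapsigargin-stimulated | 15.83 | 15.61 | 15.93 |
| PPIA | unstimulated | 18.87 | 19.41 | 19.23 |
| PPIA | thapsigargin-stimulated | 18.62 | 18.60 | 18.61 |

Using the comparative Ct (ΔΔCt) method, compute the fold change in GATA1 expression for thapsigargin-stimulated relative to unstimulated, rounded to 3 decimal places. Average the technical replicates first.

Mean Ct: GATA1 unstimulated 19.490; GATA1 thapsigargin-stimulated 15.790; PPIA unstimulated 19.170; PPIA thapsigargin-stimulated 18.610
ΔCt(unstimulated) = 19.490 − 19.170 = 0.320
ΔCt(thapsigargin-stimulated) = 15.790 − 18.610 = -2.820
ΔΔCt = -2.820 − 0.320 = -3.140
Fold change = 2^(−(-3.140)) = 2^3.140 = 8.8152

8.815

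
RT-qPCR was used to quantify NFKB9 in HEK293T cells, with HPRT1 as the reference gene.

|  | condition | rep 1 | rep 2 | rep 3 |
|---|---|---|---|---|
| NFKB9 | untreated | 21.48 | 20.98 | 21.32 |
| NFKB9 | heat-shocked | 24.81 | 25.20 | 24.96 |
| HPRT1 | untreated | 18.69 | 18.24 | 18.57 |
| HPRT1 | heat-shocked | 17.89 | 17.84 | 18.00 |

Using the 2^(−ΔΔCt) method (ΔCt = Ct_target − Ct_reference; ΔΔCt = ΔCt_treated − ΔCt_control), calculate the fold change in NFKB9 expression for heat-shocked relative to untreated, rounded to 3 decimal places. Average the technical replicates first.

0.050

Mean Ct: NFKB9 untreated 21.260; NFKB9 heat-shocked 24.990; HPRT1 untreated 18.500; HPRT1 heat-shocked 17.910
ΔCt(untreated) = 21.260 − 18.500 = 2.760
ΔCt(heat-shocked) = 24.990 − 17.910 = 7.080
ΔΔCt = 7.080 − 2.760 = 4.320
Fold change = 2^(−4.320) = 0.0501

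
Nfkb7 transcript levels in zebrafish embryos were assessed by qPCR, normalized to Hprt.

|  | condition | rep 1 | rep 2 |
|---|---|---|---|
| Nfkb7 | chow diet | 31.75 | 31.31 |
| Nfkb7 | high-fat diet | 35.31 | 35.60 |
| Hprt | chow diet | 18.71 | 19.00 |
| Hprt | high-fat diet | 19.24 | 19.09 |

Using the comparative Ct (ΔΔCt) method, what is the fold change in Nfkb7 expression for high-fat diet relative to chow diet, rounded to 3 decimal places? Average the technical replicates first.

0.082

Mean Ct: Nfkb7 chow diet 31.530; Nfkb7 high-fat diet 35.455; Hprt chow diet 18.855; Hprt high-fat diet 19.165
ΔCt(chow diet) = 31.530 − 18.855 = 12.675
ΔCt(high-fat diet) = 35.455 − 19.165 = 16.290
ΔΔCt = 16.290 − 12.675 = 3.615
Fold change = 2^(−3.615) = 0.0816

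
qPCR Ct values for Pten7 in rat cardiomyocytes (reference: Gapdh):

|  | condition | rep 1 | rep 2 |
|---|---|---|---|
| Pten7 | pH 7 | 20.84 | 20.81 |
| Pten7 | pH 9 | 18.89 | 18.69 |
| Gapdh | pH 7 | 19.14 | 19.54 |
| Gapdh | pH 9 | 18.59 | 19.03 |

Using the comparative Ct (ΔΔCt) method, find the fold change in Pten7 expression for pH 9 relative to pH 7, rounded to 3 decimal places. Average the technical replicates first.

Mean Ct: Pten7 pH 7 20.825; Pten7 pH 9 18.790; Gapdh pH 7 19.340; Gapdh pH 9 18.810
ΔCt(pH 7) = 20.825 − 19.340 = 1.485
ΔCt(pH 9) = 18.790 − 18.810 = -0.020
ΔΔCt = -0.020 − 1.485 = -1.505
Fold change = 2^(−(-1.505)) = 2^1.505 = 2.8382

2.838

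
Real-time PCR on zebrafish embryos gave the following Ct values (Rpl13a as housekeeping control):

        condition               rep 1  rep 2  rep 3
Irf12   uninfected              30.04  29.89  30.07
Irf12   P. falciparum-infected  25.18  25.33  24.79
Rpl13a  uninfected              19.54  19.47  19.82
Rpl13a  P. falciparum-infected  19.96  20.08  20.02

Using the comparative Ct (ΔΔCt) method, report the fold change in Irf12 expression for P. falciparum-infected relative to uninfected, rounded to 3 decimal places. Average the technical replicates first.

Mean Ct: Irf12 uninfected 30.000; Irf12 P. falciparum-infected 25.100; Rpl13a uninfected 19.610; Rpl13a P. falciparum-infected 20.020
ΔCt(uninfected) = 30.000 − 19.610 = 10.390
ΔCt(P. falciparum-infected) = 25.100 − 20.020 = 5.080
ΔΔCt = 5.080 − 10.390 = -5.310
Fold change = 2^(−(-5.310)) = 2^5.310 = 39.6706

39.671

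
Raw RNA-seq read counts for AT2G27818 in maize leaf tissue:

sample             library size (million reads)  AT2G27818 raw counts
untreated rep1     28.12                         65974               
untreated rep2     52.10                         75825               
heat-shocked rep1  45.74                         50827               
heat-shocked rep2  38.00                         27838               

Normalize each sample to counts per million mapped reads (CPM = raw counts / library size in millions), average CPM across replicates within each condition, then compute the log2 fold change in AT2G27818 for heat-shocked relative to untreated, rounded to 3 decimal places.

CPM(untreated rep1) = 65974 / 28.12 = 2346.1593
CPM(untreated rep2) = 75825 / 52.10 = 1455.3743
CPM(heat-shocked rep1) = 50827 / 45.74 = 1111.2156
CPM(heat-shocked rep2) = 27838 / 38.00 = 732.5789
mean CPM(untreated) = 1900.7668; mean CPM(heat-shocked) = 921.8973
Fold change = 921.8973 / 1900.7668 = 0.48501
log2(0.48501) = -1.0439

-1.044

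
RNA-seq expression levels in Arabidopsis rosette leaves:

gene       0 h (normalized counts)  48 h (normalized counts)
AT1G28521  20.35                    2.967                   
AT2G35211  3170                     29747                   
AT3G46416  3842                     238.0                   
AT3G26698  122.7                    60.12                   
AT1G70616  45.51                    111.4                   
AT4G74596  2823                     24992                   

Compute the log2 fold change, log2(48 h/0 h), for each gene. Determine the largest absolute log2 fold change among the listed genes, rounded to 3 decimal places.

4.013

log2(2.967/20.35) = -2.778  (AT1G28521)
log2(29747/3170) = 3.230  (AT2G35211)
log2(238.0/3842) = -4.013  (AT3G46416)
log2(60.12/122.7) = -1.029  (AT3G26698)
log2(111.4/45.51) = 1.291  (AT1G70616)
log2(24992/2823) = 3.146  (AT4G74596)
The largest magnitude belongs to AT3G46416.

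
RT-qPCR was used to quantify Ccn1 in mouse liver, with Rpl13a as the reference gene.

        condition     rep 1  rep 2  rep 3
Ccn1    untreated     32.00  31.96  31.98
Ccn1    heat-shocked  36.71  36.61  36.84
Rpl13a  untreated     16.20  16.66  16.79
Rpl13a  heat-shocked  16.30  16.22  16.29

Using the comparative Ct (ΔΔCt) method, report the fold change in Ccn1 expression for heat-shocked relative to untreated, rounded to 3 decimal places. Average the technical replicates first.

Mean Ct: Ccn1 untreated 31.980; Ccn1 heat-shocked 36.720; Rpl13a untreated 16.550; Rpl13a heat-shocked 16.270
ΔCt(untreated) = 31.980 − 16.550 = 15.430
ΔCt(heat-shocked) = 36.720 − 16.270 = 20.450
ΔΔCt = 20.450 − 15.430 = 5.020
Fold change = 2^(−5.020) = 0.0308

0.031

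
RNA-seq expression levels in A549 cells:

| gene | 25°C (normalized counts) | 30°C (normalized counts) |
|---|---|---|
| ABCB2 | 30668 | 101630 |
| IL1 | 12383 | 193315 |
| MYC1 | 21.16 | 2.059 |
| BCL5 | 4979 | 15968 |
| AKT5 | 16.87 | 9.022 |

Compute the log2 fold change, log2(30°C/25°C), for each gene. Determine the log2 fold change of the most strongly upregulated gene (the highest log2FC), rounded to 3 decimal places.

3.965

log2(101630/30668) = 1.729  (ABCB2)
log2(193315/12383) = 3.965  (IL1)
log2(2.059/21.16) = -3.361  (MYC1)
log2(15968/4979) = 1.681  (BCL5)
log2(9.022/16.87) = -0.903  (AKT5)
IL1 is most strongly upregulated.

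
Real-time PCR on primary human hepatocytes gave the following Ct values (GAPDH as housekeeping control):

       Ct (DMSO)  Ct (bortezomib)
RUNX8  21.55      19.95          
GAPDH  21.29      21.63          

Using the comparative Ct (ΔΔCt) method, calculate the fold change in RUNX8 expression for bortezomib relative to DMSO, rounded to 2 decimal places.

3.84

ΔCt(DMSO) = 21.550 − 21.290 = 0.260
ΔCt(bortezomib) = 19.950 − 21.630 = -1.680
ΔΔCt = -1.680 − 0.260 = -1.940
Fold change = 2^(−(-1.940)) = 2^1.940 = 3.837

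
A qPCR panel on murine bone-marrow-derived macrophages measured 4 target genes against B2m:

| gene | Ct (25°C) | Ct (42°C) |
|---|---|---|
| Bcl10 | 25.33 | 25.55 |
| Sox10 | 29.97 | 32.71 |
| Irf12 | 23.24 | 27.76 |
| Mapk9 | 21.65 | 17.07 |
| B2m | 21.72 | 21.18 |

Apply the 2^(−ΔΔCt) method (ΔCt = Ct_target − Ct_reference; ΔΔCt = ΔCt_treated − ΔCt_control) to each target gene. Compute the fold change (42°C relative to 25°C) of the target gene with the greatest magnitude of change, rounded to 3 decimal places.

0.030

Bcl10: ΔΔCt = (25.55−21.18) − (25.33−21.72) = 4.37 − 3.61 = 0.76; fold change = 2^-0.76 = 0.590
Sox10: ΔΔCt = (32.71−21.18) − (29.97−21.72) = 11.53 − 8.25 = 3.28; fold change = 2^-3.28 = 0.103
Irf12: ΔΔCt = (27.76−21.18) − (23.24−21.72) = 6.58 − 1.52 = 5.06; fold change = 2^-5.06 = 0.030
Mapk9: ΔΔCt = (17.07−21.18) − (21.65−21.72) = -4.11 − (-0.07) = -4.04; fold change = 2^4.04 = 16.450
Irf12 has the largest |ΔΔCt| = 5.06.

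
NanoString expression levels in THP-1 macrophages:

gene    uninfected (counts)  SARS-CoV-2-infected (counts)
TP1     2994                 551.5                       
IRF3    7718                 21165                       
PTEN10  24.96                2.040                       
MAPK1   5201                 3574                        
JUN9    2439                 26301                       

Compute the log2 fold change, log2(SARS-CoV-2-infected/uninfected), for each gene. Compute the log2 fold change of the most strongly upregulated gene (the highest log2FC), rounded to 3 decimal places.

3.431

log2(551.5/2994) = -2.441  (TP1)
log2(21165/7718) = 1.455  (IRF3)
log2(2.040/24.96) = -3.613  (PTEN10)
log2(3574/5201) = -0.541  (MAPK1)
log2(26301/2439) = 3.431  (JUN9)
JUN9 is most strongly upregulated.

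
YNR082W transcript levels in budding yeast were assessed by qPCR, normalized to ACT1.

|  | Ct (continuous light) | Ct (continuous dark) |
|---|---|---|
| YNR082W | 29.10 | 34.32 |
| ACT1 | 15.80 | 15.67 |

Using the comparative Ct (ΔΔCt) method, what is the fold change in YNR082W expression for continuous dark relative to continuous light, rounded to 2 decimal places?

0.02

ΔCt(continuous light) = 29.100 − 15.800 = 13.300
ΔCt(continuous dark) = 34.320 − 15.670 = 18.650
ΔΔCt = 18.650 − 13.300 = 5.350
Fold change = 2^(−5.350) = 0.025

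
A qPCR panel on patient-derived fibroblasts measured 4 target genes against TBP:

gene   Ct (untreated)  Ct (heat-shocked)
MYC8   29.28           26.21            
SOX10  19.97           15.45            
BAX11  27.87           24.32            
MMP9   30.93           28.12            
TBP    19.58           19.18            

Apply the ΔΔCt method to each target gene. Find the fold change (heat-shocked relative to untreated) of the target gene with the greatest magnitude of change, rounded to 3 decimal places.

MYC8: ΔΔCt = (26.21−19.18) − (29.28−19.58) = 7.03 − 9.70 = -2.67; fold change = 2^2.67 = 6.364
SOX10: ΔΔCt = (15.45−19.18) − (19.97−19.58) = -3.73 − 0.39 = -4.12; fold change = 2^4.12 = 17.388
BAX11: ΔΔCt = (24.32−19.18) − (27.87−19.58) = 5.14 − 8.29 = -3.15; fold change = 2^3.15 = 8.877
MMP9: ΔΔCt = (28.12−19.18) − (30.93−19.58) = 8.94 − 11.35 = -2.41; fold change = 2^2.41 = 5.315
SOX10 has the largest |ΔΔCt| = 4.12.

17.388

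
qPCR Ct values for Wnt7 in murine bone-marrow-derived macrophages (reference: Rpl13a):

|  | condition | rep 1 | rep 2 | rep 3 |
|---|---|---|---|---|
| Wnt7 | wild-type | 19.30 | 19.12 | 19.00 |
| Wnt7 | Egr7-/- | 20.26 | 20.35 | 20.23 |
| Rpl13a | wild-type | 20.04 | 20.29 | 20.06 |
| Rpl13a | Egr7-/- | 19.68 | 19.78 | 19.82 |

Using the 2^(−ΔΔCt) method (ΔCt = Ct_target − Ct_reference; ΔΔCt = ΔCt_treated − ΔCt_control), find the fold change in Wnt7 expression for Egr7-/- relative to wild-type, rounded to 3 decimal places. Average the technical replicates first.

Mean Ct: Wnt7 wild-type 19.140; Wnt7 Egr7-/- 20.280; Rpl13a wild-type 20.130; Rpl13a Egr7-/- 19.760
ΔCt(wild-type) = 19.140 − 20.130 = -0.990
ΔCt(Egr7-/-) = 20.280 − 19.760 = 0.520
ΔΔCt = 0.520 − (-0.990) = 1.510
Fold change = 2^(−1.510) = 0.3511

0.351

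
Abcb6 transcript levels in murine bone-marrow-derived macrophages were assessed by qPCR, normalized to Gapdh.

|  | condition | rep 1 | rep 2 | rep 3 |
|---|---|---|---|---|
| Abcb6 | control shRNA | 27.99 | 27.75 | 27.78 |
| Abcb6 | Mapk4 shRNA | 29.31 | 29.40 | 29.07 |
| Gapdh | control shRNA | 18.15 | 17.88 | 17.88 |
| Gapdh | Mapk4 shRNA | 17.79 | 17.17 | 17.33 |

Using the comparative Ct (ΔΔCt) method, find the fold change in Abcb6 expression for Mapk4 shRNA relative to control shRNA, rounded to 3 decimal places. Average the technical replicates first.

0.257

Mean Ct: Abcb6 control shRNA 27.840; Abcb6 Mapk4 shRNA 29.260; Gapdh control shRNA 17.970; Gapdh Mapk4 shRNA 17.430
ΔCt(control shRNA) = 27.840 − 17.970 = 9.870
ΔCt(Mapk4 shRNA) = 29.260 − 17.430 = 11.830
ΔΔCt = 11.830 − 9.870 = 1.960
Fold change = 2^(−1.960) = 0.2570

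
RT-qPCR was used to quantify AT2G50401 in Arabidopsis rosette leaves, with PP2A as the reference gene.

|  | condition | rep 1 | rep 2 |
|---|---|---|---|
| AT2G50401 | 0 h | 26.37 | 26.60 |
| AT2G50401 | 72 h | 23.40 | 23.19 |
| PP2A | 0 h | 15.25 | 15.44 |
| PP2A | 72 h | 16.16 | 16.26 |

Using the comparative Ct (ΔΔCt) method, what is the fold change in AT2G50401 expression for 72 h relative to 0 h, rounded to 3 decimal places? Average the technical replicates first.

Mean Ct: AT2G50401 0 h 26.485; AT2G50401 72 h 23.295; PP2A 0 h 15.345; PP2A 72 h 16.210
ΔCt(0 h) = 26.485 − 15.345 = 11.140
ΔCt(72 h) = 23.295 − 16.210 = 7.085
ΔΔCt = 7.085 − 11.140 = -4.055
Fold change = 2^(−(-4.055)) = 2^4.055 = 16.6217

16.622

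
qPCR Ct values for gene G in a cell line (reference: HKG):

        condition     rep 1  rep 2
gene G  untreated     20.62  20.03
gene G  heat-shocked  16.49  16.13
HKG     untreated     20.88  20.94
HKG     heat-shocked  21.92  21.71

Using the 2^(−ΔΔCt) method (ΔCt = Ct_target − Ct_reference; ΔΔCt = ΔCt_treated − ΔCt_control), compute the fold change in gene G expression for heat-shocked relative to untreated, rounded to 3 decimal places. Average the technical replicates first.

30.274

Mean Ct: gene G untreated 20.325; gene G heat-shocked 16.310; HKG untreated 20.910; HKG heat-shocked 21.815
ΔCt(untreated) = 20.325 − 20.910 = -0.585
ΔCt(heat-shocked) = 16.310 − 21.815 = -5.505
ΔΔCt = -5.505 − (-0.585) = -4.920
Fold change = 2^(−(-4.920)) = 2^4.920 = 30.2738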